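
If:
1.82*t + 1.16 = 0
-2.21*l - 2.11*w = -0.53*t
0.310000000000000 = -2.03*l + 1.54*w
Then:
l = -0.15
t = -0.64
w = -0.00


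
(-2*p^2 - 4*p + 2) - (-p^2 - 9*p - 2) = -p^2 + 5*p + 4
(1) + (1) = 2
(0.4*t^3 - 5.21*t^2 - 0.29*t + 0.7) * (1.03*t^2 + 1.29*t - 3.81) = 0.412*t^5 - 4.8503*t^4 - 8.5436*t^3 + 20.197*t^2 + 2.0079*t - 2.667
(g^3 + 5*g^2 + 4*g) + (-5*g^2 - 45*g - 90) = g^3 - 41*g - 90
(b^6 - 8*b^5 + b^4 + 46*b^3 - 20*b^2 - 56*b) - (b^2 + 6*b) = b^6 - 8*b^5 + b^4 + 46*b^3 - 21*b^2 - 62*b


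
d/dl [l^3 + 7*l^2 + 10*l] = 3*l^2 + 14*l + 10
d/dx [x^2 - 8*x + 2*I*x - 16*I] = 2*x - 8 + 2*I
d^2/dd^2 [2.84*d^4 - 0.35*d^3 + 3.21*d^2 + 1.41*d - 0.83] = 34.08*d^2 - 2.1*d + 6.42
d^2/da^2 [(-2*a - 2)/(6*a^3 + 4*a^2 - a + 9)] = 4*(-(a + 1)*(18*a^2 + 8*a - 1)^2 + (18*a^2 + 8*a + 2*(a + 1)*(9*a + 2) - 1)*(6*a^3 + 4*a^2 - a + 9))/(6*a^3 + 4*a^2 - a + 9)^3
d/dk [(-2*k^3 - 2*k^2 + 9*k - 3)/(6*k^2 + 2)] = (-6*k^4 - 33*k^2 + 14*k + 9)/(2*(9*k^4 + 6*k^2 + 1))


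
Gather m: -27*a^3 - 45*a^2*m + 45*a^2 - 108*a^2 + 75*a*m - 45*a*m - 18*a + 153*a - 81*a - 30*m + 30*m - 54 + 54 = -27*a^3 - 63*a^2 + 54*a + m*(-45*a^2 + 30*a)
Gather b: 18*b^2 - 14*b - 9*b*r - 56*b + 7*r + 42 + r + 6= 18*b^2 + b*(-9*r - 70) + 8*r + 48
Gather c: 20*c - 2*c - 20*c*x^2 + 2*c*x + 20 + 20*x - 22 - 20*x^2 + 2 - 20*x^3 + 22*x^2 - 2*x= c*(-20*x^2 + 2*x + 18) - 20*x^3 + 2*x^2 + 18*x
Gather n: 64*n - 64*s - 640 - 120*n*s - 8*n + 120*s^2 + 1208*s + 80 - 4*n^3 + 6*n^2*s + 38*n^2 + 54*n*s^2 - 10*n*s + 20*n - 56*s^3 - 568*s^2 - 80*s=-4*n^3 + n^2*(6*s + 38) + n*(54*s^2 - 130*s + 76) - 56*s^3 - 448*s^2 + 1064*s - 560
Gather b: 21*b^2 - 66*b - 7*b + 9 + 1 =21*b^2 - 73*b + 10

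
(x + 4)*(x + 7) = x^2 + 11*x + 28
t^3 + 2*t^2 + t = t*(t + 1)^2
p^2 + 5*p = p*(p + 5)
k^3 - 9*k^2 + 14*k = k*(k - 7)*(k - 2)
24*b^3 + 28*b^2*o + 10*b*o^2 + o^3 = (2*b + o)^2*(6*b + o)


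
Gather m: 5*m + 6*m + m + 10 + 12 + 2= 12*m + 24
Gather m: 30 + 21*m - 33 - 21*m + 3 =0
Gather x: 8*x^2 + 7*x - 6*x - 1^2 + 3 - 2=8*x^2 + x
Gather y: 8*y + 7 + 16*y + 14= 24*y + 21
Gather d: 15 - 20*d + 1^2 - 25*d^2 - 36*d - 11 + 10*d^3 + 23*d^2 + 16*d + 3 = 10*d^3 - 2*d^2 - 40*d + 8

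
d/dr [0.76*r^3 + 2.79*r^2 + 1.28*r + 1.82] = 2.28*r^2 + 5.58*r + 1.28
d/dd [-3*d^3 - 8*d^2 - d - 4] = -9*d^2 - 16*d - 1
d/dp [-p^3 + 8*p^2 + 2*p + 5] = -3*p^2 + 16*p + 2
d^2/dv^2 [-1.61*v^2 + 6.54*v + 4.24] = -3.22000000000000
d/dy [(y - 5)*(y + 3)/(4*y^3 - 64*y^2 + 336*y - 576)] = (-y^3 - 2*y^2 + 85*y - 258)/(4*(y^5 - 26*y^4 + 268*y^3 - 1368*y^2 + 3456*y - 3456))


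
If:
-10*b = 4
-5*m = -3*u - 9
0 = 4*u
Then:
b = -2/5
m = 9/5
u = 0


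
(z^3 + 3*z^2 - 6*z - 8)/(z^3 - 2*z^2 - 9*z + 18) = (z^2 + 5*z + 4)/(z^2 - 9)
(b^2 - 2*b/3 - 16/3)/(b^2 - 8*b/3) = (b + 2)/b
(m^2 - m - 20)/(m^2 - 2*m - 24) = (m - 5)/(m - 6)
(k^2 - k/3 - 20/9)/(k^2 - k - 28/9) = (3*k - 5)/(3*k - 7)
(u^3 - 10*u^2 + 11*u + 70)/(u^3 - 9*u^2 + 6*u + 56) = (u - 5)/(u - 4)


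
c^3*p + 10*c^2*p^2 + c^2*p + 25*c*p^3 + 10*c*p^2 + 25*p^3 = (c + 5*p)^2*(c*p + p)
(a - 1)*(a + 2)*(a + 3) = a^3 + 4*a^2 + a - 6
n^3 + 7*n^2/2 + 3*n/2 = n*(n + 1/2)*(n + 3)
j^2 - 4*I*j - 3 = (j - 3*I)*(j - I)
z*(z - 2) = z^2 - 2*z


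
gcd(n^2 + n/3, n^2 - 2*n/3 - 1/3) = n + 1/3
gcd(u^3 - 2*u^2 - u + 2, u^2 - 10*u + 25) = 1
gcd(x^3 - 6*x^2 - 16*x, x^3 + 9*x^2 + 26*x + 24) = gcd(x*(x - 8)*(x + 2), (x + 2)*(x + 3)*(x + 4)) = x + 2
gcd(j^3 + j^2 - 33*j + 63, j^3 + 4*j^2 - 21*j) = j^2 + 4*j - 21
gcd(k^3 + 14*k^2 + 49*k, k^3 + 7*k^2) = k^2 + 7*k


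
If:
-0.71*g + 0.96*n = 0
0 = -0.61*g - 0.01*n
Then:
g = 0.00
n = 0.00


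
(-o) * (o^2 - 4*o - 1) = -o^3 + 4*o^2 + o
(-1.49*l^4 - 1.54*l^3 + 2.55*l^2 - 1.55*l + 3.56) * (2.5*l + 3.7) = -3.725*l^5 - 9.363*l^4 + 0.677*l^3 + 5.56*l^2 + 3.165*l + 13.172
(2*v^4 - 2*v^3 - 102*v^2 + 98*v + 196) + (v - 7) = 2*v^4 - 2*v^3 - 102*v^2 + 99*v + 189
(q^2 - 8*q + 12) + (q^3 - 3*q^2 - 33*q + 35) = q^3 - 2*q^2 - 41*q + 47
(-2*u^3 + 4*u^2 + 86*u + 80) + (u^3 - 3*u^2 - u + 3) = -u^3 + u^2 + 85*u + 83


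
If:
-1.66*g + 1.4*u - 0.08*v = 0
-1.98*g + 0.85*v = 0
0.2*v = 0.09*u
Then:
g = 0.00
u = 0.00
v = 0.00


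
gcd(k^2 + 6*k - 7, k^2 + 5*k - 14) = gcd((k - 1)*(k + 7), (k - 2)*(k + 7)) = k + 7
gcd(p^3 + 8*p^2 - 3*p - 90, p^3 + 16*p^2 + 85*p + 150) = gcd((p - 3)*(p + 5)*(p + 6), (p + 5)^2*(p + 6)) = p^2 + 11*p + 30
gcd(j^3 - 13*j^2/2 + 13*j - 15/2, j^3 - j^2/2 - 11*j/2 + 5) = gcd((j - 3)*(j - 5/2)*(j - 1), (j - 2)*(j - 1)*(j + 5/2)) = j - 1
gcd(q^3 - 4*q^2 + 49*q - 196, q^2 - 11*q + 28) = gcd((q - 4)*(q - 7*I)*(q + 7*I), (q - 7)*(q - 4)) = q - 4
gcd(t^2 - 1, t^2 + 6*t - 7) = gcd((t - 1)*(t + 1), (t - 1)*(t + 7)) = t - 1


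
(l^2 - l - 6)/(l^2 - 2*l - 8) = (l - 3)/(l - 4)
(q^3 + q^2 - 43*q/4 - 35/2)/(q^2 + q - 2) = (q^2 - q - 35/4)/(q - 1)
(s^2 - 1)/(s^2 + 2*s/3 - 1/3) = 3*(s - 1)/(3*s - 1)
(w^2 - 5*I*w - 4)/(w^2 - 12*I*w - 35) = (-w^2 + 5*I*w + 4)/(-w^2 + 12*I*w + 35)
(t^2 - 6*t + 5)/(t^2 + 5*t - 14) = (t^2 - 6*t + 5)/(t^2 + 5*t - 14)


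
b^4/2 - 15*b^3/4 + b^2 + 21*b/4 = b*(b/2 + 1/2)*(b - 7)*(b - 3/2)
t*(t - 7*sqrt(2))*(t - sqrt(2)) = t^3 - 8*sqrt(2)*t^2 + 14*t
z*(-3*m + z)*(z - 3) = -3*m*z^2 + 9*m*z + z^3 - 3*z^2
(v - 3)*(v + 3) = v^2 - 9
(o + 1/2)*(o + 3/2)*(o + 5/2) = o^3 + 9*o^2/2 + 23*o/4 + 15/8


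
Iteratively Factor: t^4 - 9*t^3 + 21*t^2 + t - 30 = (t - 5)*(t^3 - 4*t^2 + t + 6) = (t - 5)*(t - 2)*(t^2 - 2*t - 3) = (t - 5)*(t - 3)*(t - 2)*(t + 1)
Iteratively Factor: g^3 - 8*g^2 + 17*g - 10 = (g - 1)*(g^2 - 7*g + 10) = (g - 5)*(g - 1)*(g - 2)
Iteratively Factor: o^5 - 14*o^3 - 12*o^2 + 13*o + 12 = (o - 4)*(o^4 + 4*o^3 + 2*o^2 - 4*o - 3) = (o - 4)*(o + 1)*(o^3 + 3*o^2 - o - 3) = (o - 4)*(o + 1)*(o + 3)*(o^2 - 1) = (o - 4)*(o + 1)^2*(o + 3)*(o - 1)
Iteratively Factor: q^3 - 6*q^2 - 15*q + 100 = (q + 4)*(q^2 - 10*q + 25) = (q - 5)*(q + 4)*(q - 5)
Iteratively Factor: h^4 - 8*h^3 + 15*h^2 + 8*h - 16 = (h - 4)*(h^3 - 4*h^2 - h + 4) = (h - 4)*(h - 1)*(h^2 - 3*h - 4) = (h - 4)^2*(h - 1)*(h + 1)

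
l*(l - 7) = l^2 - 7*l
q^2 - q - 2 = (q - 2)*(q + 1)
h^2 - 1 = (h - 1)*(h + 1)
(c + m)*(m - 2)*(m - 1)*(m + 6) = c*m^3 + 3*c*m^2 - 16*c*m + 12*c + m^4 + 3*m^3 - 16*m^2 + 12*m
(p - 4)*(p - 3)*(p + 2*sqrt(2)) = p^3 - 7*p^2 + 2*sqrt(2)*p^2 - 14*sqrt(2)*p + 12*p + 24*sqrt(2)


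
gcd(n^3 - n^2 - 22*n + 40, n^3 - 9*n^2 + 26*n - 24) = n^2 - 6*n + 8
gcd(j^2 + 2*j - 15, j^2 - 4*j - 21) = 1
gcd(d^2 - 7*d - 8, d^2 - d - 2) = d + 1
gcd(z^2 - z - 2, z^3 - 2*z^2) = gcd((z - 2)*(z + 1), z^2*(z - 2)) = z - 2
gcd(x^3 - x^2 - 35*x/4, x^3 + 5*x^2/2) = x^2 + 5*x/2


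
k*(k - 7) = k^2 - 7*k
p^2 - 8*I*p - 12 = (p - 6*I)*(p - 2*I)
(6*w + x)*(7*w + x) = 42*w^2 + 13*w*x + x^2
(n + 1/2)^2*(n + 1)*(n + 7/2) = n^4 + 11*n^3/2 + 33*n^2/4 + 37*n/8 + 7/8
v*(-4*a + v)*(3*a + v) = -12*a^2*v - a*v^2 + v^3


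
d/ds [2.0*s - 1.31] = 2.00000000000000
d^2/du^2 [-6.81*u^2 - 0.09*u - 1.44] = -13.6200000000000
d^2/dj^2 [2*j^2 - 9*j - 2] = 4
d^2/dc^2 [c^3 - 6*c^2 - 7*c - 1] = 6*c - 12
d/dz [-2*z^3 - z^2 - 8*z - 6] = -6*z^2 - 2*z - 8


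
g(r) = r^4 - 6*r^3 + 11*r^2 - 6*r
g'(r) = 4*r^3 - 18*r^2 + 22*r - 6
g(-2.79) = 293.26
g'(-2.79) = -294.36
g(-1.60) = 68.89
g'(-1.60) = -103.66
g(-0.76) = 13.88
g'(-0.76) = -34.87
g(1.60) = 0.54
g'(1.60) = -0.50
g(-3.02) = 366.89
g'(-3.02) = -346.78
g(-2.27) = 167.04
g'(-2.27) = -195.48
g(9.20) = 3367.64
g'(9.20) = 1787.63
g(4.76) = 86.94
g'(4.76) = 122.28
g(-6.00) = 3024.00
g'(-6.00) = -1650.00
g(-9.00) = 11880.00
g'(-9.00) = -4578.00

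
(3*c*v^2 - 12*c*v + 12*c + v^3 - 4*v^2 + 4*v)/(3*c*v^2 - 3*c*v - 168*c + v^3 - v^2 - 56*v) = (v^2 - 4*v + 4)/(v^2 - v - 56)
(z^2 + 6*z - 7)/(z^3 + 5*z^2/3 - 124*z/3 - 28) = 3*(z - 1)/(3*z^2 - 16*z - 12)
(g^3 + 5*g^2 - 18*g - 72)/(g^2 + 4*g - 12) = (g^2 - g - 12)/(g - 2)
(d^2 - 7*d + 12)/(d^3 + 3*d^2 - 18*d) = (d - 4)/(d*(d + 6))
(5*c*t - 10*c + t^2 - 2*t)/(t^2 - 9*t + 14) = (5*c + t)/(t - 7)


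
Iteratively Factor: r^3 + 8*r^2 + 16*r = (r + 4)*(r^2 + 4*r) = (r + 4)^2*(r)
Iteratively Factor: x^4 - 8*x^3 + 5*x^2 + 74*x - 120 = (x - 4)*(x^3 - 4*x^2 - 11*x + 30) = (x - 4)*(x + 3)*(x^2 - 7*x + 10) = (x - 5)*(x - 4)*(x + 3)*(x - 2)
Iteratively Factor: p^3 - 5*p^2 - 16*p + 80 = (p - 5)*(p^2 - 16) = (p - 5)*(p - 4)*(p + 4)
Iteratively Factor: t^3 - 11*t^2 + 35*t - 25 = (t - 5)*(t^2 - 6*t + 5) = (t - 5)*(t - 1)*(t - 5)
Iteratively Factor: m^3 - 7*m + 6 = (m + 3)*(m^2 - 3*m + 2) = (m - 2)*(m + 3)*(m - 1)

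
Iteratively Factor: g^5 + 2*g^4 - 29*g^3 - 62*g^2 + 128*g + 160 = (g + 4)*(g^4 - 2*g^3 - 21*g^2 + 22*g + 40) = (g + 4)^2*(g^3 - 6*g^2 + 3*g + 10) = (g + 1)*(g + 4)^2*(g^2 - 7*g + 10) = (g - 2)*(g + 1)*(g + 4)^2*(g - 5)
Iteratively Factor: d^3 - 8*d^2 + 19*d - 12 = (d - 1)*(d^2 - 7*d + 12) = (d - 4)*(d - 1)*(d - 3)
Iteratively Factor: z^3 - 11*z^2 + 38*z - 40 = (z - 5)*(z^2 - 6*z + 8) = (z - 5)*(z - 4)*(z - 2)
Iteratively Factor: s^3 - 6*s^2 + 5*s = (s)*(s^2 - 6*s + 5) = s*(s - 5)*(s - 1)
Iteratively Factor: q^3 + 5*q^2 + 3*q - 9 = (q - 1)*(q^2 + 6*q + 9) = (q - 1)*(q + 3)*(q + 3)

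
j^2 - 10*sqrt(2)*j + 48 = (j - 6*sqrt(2))*(j - 4*sqrt(2))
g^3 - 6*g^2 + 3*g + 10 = (g - 5)*(g - 2)*(g + 1)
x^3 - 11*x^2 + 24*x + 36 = (x - 6)^2*(x + 1)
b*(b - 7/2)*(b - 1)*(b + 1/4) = b^4 - 17*b^3/4 + 19*b^2/8 + 7*b/8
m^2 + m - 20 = (m - 4)*(m + 5)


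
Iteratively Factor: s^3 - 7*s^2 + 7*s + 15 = (s + 1)*(s^2 - 8*s + 15) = (s - 5)*(s + 1)*(s - 3)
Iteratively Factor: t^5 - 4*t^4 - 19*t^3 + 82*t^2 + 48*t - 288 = (t + 4)*(t^4 - 8*t^3 + 13*t^2 + 30*t - 72) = (t + 2)*(t + 4)*(t^3 - 10*t^2 + 33*t - 36) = (t - 4)*(t + 2)*(t + 4)*(t^2 - 6*t + 9) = (t - 4)*(t - 3)*(t + 2)*(t + 4)*(t - 3)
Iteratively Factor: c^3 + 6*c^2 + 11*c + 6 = (c + 3)*(c^2 + 3*c + 2) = (c + 2)*(c + 3)*(c + 1)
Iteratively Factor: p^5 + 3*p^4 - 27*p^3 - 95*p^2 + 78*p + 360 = (p - 5)*(p^4 + 8*p^3 + 13*p^2 - 30*p - 72) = (p - 5)*(p + 4)*(p^3 + 4*p^2 - 3*p - 18) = (p - 5)*(p + 3)*(p + 4)*(p^2 + p - 6) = (p - 5)*(p - 2)*(p + 3)*(p + 4)*(p + 3)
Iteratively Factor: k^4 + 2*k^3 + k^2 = (k + 1)*(k^3 + k^2) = k*(k + 1)*(k^2 + k) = k^2*(k + 1)*(k + 1)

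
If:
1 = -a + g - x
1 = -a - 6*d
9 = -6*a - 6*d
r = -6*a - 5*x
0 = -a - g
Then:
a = -8/5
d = 1/10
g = 8/5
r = -7/5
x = 11/5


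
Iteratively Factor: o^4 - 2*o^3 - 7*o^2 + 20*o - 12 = (o + 3)*(o^3 - 5*o^2 + 8*o - 4) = (o - 2)*(o + 3)*(o^2 - 3*o + 2) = (o - 2)*(o - 1)*(o + 3)*(o - 2)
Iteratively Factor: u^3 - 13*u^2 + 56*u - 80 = (u - 4)*(u^2 - 9*u + 20) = (u - 4)^2*(u - 5)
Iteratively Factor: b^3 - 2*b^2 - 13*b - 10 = (b + 2)*(b^2 - 4*b - 5) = (b - 5)*(b + 2)*(b + 1)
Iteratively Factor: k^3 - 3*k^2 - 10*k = (k)*(k^2 - 3*k - 10) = k*(k + 2)*(k - 5)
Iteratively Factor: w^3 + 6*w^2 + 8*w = (w + 4)*(w^2 + 2*w) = w*(w + 4)*(w + 2)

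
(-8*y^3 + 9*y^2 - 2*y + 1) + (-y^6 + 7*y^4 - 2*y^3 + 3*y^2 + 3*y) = -y^6 + 7*y^4 - 10*y^3 + 12*y^2 + y + 1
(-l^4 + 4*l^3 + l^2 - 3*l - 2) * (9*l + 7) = -9*l^5 + 29*l^4 + 37*l^3 - 20*l^2 - 39*l - 14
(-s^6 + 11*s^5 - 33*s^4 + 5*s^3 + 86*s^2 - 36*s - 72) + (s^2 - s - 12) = -s^6 + 11*s^5 - 33*s^4 + 5*s^3 + 87*s^2 - 37*s - 84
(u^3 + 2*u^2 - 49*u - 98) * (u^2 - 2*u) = u^5 - 53*u^3 + 196*u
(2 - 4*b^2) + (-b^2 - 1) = 1 - 5*b^2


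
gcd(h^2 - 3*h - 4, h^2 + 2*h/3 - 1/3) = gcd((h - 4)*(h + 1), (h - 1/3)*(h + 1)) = h + 1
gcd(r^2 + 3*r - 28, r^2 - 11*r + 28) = r - 4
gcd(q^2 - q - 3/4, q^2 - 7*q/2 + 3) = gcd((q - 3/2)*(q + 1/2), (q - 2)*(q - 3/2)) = q - 3/2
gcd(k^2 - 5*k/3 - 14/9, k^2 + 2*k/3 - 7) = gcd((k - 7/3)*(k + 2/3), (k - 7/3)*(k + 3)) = k - 7/3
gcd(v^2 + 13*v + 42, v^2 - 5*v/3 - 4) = 1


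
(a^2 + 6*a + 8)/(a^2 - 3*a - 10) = (a + 4)/(a - 5)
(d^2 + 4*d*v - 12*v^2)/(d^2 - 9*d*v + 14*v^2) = (-d - 6*v)/(-d + 7*v)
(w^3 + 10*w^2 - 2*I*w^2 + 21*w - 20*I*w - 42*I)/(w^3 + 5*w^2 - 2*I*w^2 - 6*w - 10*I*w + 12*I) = (w^2 + 10*w + 21)/(w^2 + 5*w - 6)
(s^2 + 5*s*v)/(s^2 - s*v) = (s + 5*v)/(s - v)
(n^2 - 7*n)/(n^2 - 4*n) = (n - 7)/(n - 4)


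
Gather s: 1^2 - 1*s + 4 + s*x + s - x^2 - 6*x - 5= s*x - x^2 - 6*x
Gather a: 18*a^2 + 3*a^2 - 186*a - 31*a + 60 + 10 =21*a^2 - 217*a + 70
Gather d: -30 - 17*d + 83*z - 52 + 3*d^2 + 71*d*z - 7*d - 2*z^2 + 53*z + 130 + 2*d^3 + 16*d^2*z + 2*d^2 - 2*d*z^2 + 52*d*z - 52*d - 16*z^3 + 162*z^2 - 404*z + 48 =2*d^3 + d^2*(16*z + 5) + d*(-2*z^2 + 123*z - 76) - 16*z^3 + 160*z^2 - 268*z + 96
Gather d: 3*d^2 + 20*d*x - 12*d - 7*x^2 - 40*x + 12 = 3*d^2 + d*(20*x - 12) - 7*x^2 - 40*x + 12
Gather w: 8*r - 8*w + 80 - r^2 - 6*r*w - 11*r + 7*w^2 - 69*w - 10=-r^2 - 3*r + 7*w^2 + w*(-6*r - 77) + 70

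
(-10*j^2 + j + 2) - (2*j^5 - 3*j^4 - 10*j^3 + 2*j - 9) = -2*j^5 + 3*j^4 + 10*j^3 - 10*j^2 - j + 11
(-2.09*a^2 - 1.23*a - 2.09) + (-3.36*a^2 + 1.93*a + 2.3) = -5.45*a^2 + 0.7*a + 0.21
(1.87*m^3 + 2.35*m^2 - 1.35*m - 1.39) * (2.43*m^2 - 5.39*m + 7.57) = 4.5441*m^5 - 4.3688*m^4 - 1.7911*m^3 + 21.6883*m^2 - 2.7274*m - 10.5223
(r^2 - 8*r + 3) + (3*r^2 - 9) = 4*r^2 - 8*r - 6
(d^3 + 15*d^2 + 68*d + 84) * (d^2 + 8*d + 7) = d^5 + 23*d^4 + 195*d^3 + 733*d^2 + 1148*d + 588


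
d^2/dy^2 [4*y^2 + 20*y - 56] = 8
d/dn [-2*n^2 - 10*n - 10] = -4*n - 10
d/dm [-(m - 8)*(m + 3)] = 5 - 2*m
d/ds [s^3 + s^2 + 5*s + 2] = 3*s^2 + 2*s + 5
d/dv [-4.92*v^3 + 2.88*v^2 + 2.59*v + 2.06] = -14.76*v^2 + 5.76*v + 2.59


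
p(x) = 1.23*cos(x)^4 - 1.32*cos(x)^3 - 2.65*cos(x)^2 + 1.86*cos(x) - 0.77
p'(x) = -4.92*sin(x)*cos(x)^3 + 3.96*sin(x)*cos(x)^2 + 5.3*sin(x)*cos(x) - 1.86*sin(x)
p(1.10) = -0.54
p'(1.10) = 0.80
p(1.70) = -1.05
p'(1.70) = -2.45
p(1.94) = -1.70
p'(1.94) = -2.82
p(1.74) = -1.15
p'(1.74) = -2.58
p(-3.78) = -2.78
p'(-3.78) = -0.60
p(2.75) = -2.81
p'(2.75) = 0.19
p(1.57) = -0.77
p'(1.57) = -1.86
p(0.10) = -1.64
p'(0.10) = 0.25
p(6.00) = -1.55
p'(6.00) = -0.71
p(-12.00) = -1.26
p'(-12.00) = 1.33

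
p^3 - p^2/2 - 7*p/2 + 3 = (p - 3/2)*(p - 1)*(p + 2)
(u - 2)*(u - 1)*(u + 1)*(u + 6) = u^4 + 4*u^3 - 13*u^2 - 4*u + 12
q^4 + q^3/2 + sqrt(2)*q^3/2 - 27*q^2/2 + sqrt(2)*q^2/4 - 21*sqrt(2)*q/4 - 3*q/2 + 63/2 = (q - 3)*(q + 7/2)*(q - sqrt(2))*(q + 3*sqrt(2)/2)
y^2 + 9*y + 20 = (y + 4)*(y + 5)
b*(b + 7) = b^2 + 7*b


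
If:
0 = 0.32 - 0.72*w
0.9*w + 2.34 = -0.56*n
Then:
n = -4.89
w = 0.44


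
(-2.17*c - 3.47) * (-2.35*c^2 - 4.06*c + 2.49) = 5.0995*c^3 + 16.9647*c^2 + 8.6849*c - 8.6403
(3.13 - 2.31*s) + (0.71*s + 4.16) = 7.29 - 1.6*s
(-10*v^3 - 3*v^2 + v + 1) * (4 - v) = 10*v^4 - 37*v^3 - 13*v^2 + 3*v + 4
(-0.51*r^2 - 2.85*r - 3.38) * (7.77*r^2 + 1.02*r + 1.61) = -3.9627*r^4 - 22.6647*r^3 - 29.9907*r^2 - 8.0361*r - 5.4418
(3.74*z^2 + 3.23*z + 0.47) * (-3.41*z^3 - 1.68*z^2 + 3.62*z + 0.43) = -12.7534*z^5 - 17.2975*z^4 + 6.5097*z^3 + 12.5112*z^2 + 3.0903*z + 0.2021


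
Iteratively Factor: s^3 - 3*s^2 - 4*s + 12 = (s - 3)*(s^2 - 4) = (s - 3)*(s + 2)*(s - 2)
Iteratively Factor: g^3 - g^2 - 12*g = (g - 4)*(g^2 + 3*g) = (g - 4)*(g + 3)*(g)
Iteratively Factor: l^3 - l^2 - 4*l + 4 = (l - 1)*(l^2 - 4) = (l - 1)*(l + 2)*(l - 2)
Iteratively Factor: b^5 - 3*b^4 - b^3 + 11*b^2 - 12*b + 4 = (b - 2)*(b^4 - b^3 - 3*b^2 + 5*b - 2) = (b - 2)*(b - 1)*(b^3 - 3*b + 2) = (b - 2)*(b - 1)^2*(b^2 + b - 2) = (b - 2)*(b - 1)^3*(b + 2)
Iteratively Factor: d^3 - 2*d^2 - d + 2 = (d - 1)*(d^2 - d - 2) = (d - 1)*(d + 1)*(d - 2)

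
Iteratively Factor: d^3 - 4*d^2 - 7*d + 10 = (d + 2)*(d^2 - 6*d + 5) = (d - 5)*(d + 2)*(d - 1)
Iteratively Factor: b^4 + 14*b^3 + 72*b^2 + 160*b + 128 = (b + 4)*(b^3 + 10*b^2 + 32*b + 32) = (b + 4)^2*(b^2 + 6*b + 8) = (b + 4)^3*(b + 2)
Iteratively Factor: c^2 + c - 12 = (c - 3)*(c + 4)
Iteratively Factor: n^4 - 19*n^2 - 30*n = (n - 5)*(n^3 + 5*n^2 + 6*n) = n*(n - 5)*(n^2 + 5*n + 6) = n*(n - 5)*(n + 2)*(n + 3)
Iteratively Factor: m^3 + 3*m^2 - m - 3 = (m - 1)*(m^2 + 4*m + 3) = (m - 1)*(m + 1)*(m + 3)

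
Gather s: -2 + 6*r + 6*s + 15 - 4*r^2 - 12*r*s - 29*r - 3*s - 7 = -4*r^2 - 23*r + s*(3 - 12*r) + 6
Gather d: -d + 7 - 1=6 - d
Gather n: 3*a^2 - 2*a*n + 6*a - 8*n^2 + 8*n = 3*a^2 + 6*a - 8*n^2 + n*(8 - 2*a)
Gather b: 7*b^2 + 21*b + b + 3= 7*b^2 + 22*b + 3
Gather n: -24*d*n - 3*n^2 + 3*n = -3*n^2 + n*(3 - 24*d)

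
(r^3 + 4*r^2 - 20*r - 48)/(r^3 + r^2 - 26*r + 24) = (r + 2)/(r - 1)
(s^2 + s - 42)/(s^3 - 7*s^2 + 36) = (s + 7)/(s^2 - s - 6)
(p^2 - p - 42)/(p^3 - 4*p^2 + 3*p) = (p^2 - p - 42)/(p*(p^2 - 4*p + 3))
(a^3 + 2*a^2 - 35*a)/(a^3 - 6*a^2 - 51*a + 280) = a/(a - 8)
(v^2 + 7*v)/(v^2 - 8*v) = (v + 7)/(v - 8)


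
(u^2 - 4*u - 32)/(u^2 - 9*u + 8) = (u + 4)/(u - 1)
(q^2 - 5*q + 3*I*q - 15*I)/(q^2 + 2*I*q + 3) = (q - 5)/(q - I)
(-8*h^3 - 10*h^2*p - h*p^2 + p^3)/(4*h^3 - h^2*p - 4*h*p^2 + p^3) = (2*h + p)/(-h + p)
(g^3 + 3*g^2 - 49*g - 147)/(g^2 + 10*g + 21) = g - 7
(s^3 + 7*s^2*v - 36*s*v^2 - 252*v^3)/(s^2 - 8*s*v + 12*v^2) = (s^2 + 13*s*v + 42*v^2)/(s - 2*v)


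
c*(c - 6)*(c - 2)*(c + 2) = c^4 - 6*c^3 - 4*c^2 + 24*c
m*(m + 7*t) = m^2 + 7*m*t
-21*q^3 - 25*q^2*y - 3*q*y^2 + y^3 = (-7*q + y)*(q + y)*(3*q + y)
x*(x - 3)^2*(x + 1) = x^4 - 5*x^3 + 3*x^2 + 9*x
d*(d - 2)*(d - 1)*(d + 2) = d^4 - d^3 - 4*d^2 + 4*d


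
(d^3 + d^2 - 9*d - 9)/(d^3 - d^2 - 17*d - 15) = (d - 3)/(d - 5)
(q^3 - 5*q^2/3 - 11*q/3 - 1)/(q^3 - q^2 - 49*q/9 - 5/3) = 3*(q + 1)/(3*q + 5)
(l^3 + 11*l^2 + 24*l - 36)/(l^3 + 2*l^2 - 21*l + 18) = (l + 6)/(l - 3)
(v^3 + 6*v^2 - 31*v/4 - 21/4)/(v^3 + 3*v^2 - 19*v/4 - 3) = (v + 7)/(v + 4)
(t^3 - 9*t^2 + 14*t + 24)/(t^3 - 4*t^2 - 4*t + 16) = (t^2 - 5*t - 6)/(t^2 - 4)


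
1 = 1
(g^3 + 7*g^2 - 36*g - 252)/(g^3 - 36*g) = (g + 7)/g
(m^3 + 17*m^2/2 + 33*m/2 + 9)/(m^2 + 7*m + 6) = m + 3/2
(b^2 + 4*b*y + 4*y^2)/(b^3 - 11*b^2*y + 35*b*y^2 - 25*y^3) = (b^2 + 4*b*y + 4*y^2)/(b^3 - 11*b^2*y + 35*b*y^2 - 25*y^3)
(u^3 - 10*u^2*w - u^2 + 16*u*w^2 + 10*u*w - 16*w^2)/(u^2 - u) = u - 10*w + 16*w^2/u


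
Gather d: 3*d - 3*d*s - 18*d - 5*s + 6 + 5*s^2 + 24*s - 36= d*(-3*s - 15) + 5*s^2 + 19*s - 30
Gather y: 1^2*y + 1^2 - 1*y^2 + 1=-y^2 + y + 2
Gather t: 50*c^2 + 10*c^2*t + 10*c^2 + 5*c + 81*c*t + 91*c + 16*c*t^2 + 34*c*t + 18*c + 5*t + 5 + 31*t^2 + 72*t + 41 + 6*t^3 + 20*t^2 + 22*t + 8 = 60*c^2 + 114*c + 6*t^3 + t^2*(16*c + 51) + t*(10*c^2 + 115*c + 99) + 54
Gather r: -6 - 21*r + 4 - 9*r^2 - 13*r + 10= -9*r^2 - 34*r + 8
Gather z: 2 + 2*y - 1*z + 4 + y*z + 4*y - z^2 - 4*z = 6*y - z^2 + z*(y - 5) + 6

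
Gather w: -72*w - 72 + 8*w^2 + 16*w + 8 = 8*w^2 - 56*w - 64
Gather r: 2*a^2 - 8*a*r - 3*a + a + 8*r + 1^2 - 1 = 2*a^2 - 2*a + r*(8 - 8*a)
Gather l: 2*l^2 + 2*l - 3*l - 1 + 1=2*l^2 - l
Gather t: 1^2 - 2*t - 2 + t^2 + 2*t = t^2 - 1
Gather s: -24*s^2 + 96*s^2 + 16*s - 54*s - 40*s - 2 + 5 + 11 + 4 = 72*s^2 - 78*s + 18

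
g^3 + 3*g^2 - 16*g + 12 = (g - 2)*(g - 1)*(g + 6)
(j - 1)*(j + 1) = j^2 - 1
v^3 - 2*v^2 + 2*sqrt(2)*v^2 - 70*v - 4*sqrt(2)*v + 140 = (v - 2)*(v - 5*sqrt(2))*(v + 7*sqrt(2))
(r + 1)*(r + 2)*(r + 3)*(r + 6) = r^4 + 12*r^3 + 47*r^2 + 72*r + 36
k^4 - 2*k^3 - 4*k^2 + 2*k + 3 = (k - 3)*(k - 1)*(k + 1)^2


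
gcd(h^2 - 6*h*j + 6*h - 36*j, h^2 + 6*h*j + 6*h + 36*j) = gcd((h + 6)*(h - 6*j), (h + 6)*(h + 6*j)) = h + 6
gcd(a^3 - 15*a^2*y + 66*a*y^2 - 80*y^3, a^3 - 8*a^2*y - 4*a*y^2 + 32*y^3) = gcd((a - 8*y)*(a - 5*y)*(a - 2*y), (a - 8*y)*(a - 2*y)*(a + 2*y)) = a^2 - 10*a*y + 16*y^2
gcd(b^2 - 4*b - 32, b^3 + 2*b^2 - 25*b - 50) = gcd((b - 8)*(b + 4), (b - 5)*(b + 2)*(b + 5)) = 1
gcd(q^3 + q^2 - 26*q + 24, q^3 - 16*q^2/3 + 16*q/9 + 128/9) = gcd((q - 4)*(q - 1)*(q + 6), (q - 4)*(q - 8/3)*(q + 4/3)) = q - 4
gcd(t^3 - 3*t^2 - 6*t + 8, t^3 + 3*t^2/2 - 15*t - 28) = t^2 - 2*t - 8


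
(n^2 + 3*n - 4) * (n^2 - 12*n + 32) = n^4 - 9*n^3 - 8*n^2 + 144*n - 128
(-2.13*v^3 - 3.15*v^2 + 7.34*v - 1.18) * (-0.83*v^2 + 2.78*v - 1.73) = 1.7679*v^5 - 3.3069*v^4 - 11.1643*v^3 + 26.8341*v^2 - 15.9786*v + 2.0414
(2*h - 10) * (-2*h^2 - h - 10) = -4*h^3 + 18*h^2 - 10*h + 100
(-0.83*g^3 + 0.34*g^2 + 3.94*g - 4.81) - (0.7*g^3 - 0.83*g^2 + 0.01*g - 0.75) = -1.53*g^3 + 1.17*g^2 + 3.93*g - 4.06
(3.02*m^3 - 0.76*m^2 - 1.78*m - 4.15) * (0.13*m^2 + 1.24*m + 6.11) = 0.3926*m^5 + 3.646*m^4 + 17.2784*m^3 - 7.3903*m^2 - 16.0218*m - 25.3565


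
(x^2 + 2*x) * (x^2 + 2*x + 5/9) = x^4 + 4*x^3 + 41*x^2/9 + 10*x/9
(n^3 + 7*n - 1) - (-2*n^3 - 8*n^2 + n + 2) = 3*n^3 + 8*n^2 + 6*n - 3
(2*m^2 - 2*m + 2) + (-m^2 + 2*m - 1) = m^2 + 1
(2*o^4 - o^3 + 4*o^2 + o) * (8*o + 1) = 16*o^5 - 6*o^4 + 31*o^3 + 12*o^2 + o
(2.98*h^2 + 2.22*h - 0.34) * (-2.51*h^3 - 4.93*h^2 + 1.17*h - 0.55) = -7.4798*h^5 - 20.2636*h^4 - 6.6046*h^3 + 2.6346*h^2 - 1.6188*h + 0.187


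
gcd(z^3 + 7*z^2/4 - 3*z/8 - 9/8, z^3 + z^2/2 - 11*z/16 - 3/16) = z^2 + z/4 - 3/4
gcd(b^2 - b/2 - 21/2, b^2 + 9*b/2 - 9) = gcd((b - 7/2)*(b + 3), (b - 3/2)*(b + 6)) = 1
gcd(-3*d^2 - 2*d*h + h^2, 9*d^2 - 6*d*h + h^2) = 3*d - h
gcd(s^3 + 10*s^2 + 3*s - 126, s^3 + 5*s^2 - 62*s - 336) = s^2 + 13*s + 42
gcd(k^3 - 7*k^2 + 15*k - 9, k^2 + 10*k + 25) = 1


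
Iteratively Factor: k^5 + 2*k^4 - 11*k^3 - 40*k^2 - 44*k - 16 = (k + 1)*(k^4 + k^3 - 12*k^2 - 28*k - 16) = (k - 4)*(k + 1)*(k^3 + 5*k^2 + 8*k + 4) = (k - 4)*(k + 1)*(k + 2)*(k^2 + 3*k + 2) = (k - 4)*(k + 1)*(k + 2)^2*(k + 1)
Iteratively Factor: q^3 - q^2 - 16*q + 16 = (q - 1)*(q^2 - 16) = (q - 4)*(q - 1)*(q + 4)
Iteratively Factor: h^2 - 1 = (h + 1)*(h - 1)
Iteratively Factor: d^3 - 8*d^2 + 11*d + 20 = (d + 1)*(d^2 - 9*d + 20) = (d - 5)*(d + 1)*(d - 4)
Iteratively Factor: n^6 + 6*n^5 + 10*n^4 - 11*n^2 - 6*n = (n + 3)*(n^5 + 3*n^4 + n^3 - 3*n^2 - 2*n) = (n + 1)*(n + 3)*(n^4 + 2*n^3 - n^2 - 2*n) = (n + 1)*(n + 2)*(n + 3)*(n^3 - n) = (n - 1)*(n + 1)*(n + 2)*(n + 3)*(n^2 + n) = n*(n - 1)*(n + 1)*(n + 2)*(n + 3)*(n + 1)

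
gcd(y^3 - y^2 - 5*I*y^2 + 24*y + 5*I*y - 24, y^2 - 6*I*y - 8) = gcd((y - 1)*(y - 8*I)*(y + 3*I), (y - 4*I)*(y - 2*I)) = 1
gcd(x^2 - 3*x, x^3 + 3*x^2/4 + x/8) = x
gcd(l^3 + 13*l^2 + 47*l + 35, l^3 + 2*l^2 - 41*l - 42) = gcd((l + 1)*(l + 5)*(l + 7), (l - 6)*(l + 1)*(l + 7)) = l^2 + 8*l + 7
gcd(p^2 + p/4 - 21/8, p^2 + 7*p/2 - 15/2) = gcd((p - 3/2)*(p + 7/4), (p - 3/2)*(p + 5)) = p - 3/2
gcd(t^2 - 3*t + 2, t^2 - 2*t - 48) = 1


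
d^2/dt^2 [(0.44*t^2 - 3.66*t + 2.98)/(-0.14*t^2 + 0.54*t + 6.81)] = (1.38777878078145e-17*t^4 + 0.076944*t^3 - 2.867424*t^2 + 22.288392*t - 75.149736)/(0.002744*t^6 - 0.031752*t^5 - 0.277956*t^4 + 2.931552*t^3 + 13.520574*t^2 - 75.129282*t - 315.821241)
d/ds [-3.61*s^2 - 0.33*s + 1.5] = -7.22*s - 0.33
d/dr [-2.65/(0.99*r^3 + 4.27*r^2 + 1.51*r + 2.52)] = (7.8705*r^2 + 22.631*r + 4.0015)/(0.99*r^3 + 4.27*r^2 + 1.51*r + 2.52)^2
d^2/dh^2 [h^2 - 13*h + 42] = 2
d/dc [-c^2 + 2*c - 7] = 2 - 2*c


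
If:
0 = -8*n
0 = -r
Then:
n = 0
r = 0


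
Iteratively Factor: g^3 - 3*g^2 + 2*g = (g)*(g^2 - 3*g + 2) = g*(g - 2)*(g - 1)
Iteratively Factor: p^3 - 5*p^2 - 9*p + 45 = (p - 5)*(p^2 - 9) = (p - 5)*(p + 3)*(p - 3)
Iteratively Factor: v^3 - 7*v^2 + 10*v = (v - 5)*(v^2 - 2*v) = v*(v - 5)*(v - 2)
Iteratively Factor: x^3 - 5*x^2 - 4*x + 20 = (x - 2)*(x^2 - 3*x - 10) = (x - 2)*(x + 2)*(x - 5)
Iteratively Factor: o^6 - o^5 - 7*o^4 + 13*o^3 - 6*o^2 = (o - 1)*(o^5 - 7*o^3 + 6*o^2) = o*(o - 1)*(o^4 - 7*o^2 + 6*o) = o*(o - 1)^2*(o^3 + o^2 - 6*o) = o*(o - 2)*(o - 1)^2*(o^2 + 3*o) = o*(o - 2)*(o - 1)^2*(o + 3)*(o)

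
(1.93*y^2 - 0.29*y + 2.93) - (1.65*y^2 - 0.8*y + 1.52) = 0.28*y^2 + 0.51*y + 1.41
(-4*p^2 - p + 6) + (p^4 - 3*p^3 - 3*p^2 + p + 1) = p^4 - 3*p^3 - 7*p^2 + 7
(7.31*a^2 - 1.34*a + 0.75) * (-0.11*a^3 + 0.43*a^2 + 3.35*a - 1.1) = -0.8041*a^5 + 3.2907*a^4 + 23.8298*a^3 - 12.2075*a^2 + 3.9865*a - 0.825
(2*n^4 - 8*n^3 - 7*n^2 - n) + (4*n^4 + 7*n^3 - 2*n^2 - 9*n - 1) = 6*n^4 - n^3 - 9*n^2 - 10*n - 1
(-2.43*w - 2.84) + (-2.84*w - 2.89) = -5.27*w - 5.73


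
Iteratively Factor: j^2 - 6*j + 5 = (j - 5)*(j - 1)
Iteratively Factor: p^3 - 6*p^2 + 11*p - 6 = (p - 2)*(p^2 - 4*p + 3) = (p - 3)*(p - 2)*(p - 1)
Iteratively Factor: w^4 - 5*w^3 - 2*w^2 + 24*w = (w)*(w^3 - 5*w^2 - 2*w + 24) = w*(w + 2)*(w^2 - 7*w + 12) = w*(w - 4)*(w + 2)*(w - 3)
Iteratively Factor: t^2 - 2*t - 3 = (t + 1)*(t - 3)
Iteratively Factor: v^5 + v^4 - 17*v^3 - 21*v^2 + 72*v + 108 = (v + 2)*(v^4 - v^3 - 15*v^2 + 9*v + 54) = (v - 3)*(v + 2)*(v^3 + 2*v^2 - 9*v - 18) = (v - 3)*(v + 2)^2*(v^2 - 9) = (v - 3)^2*(v + 2)^2*(v + 3)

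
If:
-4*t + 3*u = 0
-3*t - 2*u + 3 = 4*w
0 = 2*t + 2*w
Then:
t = 9/5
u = 12/5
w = -9/5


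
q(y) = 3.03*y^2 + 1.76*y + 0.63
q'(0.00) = 1.76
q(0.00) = 0.63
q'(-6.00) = -34.60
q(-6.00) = 99.15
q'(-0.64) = -2.12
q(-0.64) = 0.74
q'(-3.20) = -17.63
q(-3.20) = 26.03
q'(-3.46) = -19.21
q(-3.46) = 30.81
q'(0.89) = 7.15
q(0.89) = 4.60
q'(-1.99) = -10.30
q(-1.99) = 9.13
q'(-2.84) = -15.45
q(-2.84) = 20.07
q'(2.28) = 15.58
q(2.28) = 20.39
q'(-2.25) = -11.88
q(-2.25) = 12.01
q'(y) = 6.06*y + 1.76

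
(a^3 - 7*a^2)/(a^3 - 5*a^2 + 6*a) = a*(a - 7)/(a^2 - 5*a + 6)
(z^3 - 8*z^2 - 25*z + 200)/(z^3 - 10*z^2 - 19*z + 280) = (z - 5)/(z - 7)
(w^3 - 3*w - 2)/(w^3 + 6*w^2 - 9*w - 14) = (w + 1)/(w + 7)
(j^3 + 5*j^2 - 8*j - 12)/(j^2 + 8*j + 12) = (j^2 - j - 2)/(j + 2)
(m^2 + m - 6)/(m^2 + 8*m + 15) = (m - 2)/(m + 5)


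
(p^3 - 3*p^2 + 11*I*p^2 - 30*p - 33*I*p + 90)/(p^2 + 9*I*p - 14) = (p^3 + p^2*(-3 + 11*I) + p*(-30 - 33*I) + 90)/(p^2 + 9*I*p - 14)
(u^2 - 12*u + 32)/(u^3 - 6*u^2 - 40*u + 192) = 1/(u + 6)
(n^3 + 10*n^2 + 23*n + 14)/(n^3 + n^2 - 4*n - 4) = (n + 7)/(n - 2)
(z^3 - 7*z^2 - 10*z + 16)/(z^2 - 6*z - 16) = z - 1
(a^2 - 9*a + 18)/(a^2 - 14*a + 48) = (a - 3)/(a - 8)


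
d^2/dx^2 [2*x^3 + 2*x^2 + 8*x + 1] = 12*x + 4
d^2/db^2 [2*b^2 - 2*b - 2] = 4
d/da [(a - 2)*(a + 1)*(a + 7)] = 3*a^2 + 12*a - 9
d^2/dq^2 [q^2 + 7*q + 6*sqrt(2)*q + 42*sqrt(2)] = 2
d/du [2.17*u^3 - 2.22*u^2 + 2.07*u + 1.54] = 6.51*u^2 - 4.44*u + 2.07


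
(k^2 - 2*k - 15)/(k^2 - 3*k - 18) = (k - 5)/(k - 6)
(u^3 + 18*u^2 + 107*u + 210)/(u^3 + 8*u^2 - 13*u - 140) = (u + 6)/(u - 4)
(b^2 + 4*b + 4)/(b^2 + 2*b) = (b + 2)/b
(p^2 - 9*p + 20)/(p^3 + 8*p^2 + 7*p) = (p^2 - 9*p + 20)/(p*(p^2 + 8*p + 7))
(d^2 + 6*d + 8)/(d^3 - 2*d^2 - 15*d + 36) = (d + 2)/(d^2 - 6*d + 9)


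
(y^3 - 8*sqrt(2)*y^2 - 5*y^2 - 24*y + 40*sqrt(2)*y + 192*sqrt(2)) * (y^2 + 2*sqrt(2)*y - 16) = y^5 - 6*sqrt(2)*y^4 - 5*y^4 - 72*y^3 + 30*sqrt(2)*y^3 + 240*y^2 + 272*sqrt(2)*y^2 - 640*sqrt(2)*y + 1152*y - 3072*sqrt(2)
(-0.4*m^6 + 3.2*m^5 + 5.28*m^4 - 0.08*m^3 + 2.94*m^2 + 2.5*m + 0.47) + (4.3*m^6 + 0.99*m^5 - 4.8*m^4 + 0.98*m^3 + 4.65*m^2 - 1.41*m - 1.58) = 3.9*m^6 + 4.19*m^5 + 0.48*m^4 + 0.9*m^3 + 7.59*m^2 + 1.09*m - 1.11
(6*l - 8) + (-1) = 6*l - 9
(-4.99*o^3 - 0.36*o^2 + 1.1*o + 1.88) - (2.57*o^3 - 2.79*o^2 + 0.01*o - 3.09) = -7.56*o^3 + 2.43*o^2 + 1.09*o + 4.97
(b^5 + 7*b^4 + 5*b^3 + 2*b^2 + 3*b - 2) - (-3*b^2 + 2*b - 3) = b^5 + 7*b^4 + 5*b^3 + 5*b^2 + b + 1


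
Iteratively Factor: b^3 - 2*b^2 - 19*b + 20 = (b + 4)*(b^2 - 6*b + 5) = (b - 1)*(b + 4)*(b - 5)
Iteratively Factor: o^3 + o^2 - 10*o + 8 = (o - 1)*(o^2 + 2*o - 8) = (o - 1)*(o + 4)*(o - 2)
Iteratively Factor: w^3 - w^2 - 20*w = (w + 4)*(w^2 - 5*w) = (w - 5)*(w + 4)*(w)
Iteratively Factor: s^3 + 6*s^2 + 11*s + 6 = (s + 3)*(s^2 + 3*s + 2) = (s + 2)*(s + 3)*(s + 1)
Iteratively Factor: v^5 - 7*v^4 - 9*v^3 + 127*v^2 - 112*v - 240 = (v - 5)*(v^4 - 2*v^3 - 19*v^2 + 32*v + 48) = (v - 5)*(v + 4)*(v^3 - 6*v^2 + 5*v + 12) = (v - 5)*(v - 3)*(v + 4)*(v^2 - 3*v - 4) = (v - 5)*(v - 3)*(v + 1)*(v + 4)*(v - 4)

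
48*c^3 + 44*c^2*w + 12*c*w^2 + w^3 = (2*c + w)*(4*c + w)*(6*c + w)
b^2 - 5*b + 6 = (b - 3)*(b - 2)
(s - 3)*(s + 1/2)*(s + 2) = s^3 - s^2/2 - 13*s/2 - 3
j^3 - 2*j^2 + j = j*(j - 1)^2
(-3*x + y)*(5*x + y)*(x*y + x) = -15*x^3*y - 15*x^3 + 2*x^2*y^2 + 2*x^2*y + x*y^3 + x*y^2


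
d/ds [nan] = 0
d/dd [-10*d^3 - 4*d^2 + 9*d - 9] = -30*d^2 - 8*d + 9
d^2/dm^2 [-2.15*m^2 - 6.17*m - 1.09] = -4.30000000000000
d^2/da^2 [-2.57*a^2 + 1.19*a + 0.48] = -5.14000000000000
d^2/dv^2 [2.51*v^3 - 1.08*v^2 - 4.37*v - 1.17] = 15.06*v - 2.16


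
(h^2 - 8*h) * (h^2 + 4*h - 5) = h^4 - 4*h^3 - 37*h^2 + 40*h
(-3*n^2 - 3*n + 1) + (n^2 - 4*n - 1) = -2*n^2 - 7*n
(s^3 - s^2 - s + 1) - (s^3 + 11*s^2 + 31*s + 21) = -12*s^2 - 32*s - 20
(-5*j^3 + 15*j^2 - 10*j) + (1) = -5*j^3 + 15*j^2 - 10*j + 1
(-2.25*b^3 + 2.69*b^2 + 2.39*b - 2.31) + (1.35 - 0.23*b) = -2.25*b^3 + 2.69*b^2 + 2.16*b - 0.96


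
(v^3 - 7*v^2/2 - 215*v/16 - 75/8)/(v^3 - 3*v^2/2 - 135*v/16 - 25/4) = (v - 6)/(v - 4)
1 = 1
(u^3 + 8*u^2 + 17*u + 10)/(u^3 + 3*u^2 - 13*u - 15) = (u + 2)/(u - 3)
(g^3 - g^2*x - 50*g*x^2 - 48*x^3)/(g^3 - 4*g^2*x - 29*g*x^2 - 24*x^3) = (g + 6*x)/(g + 3*x)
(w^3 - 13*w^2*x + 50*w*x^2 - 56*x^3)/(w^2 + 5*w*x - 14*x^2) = (w^2 - 11*w*x + 28*x^2)/(w + 7*x)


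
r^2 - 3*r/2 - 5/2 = (r - 5/2)*(r + 1)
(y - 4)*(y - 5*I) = y^2 - 4*y - 5*I*y + 20*I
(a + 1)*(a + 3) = a^2 + 4*a + 3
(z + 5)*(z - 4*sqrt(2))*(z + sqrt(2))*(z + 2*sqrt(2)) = z^4 - sqrt(2)*z^3 + 5*z^3 - 20*z^2 - 5*sqrt(2)*z^2 - 100*z - 16*sqrt(2)*z - 80*sqrt(2)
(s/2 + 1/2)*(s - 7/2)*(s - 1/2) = s^3/2 - 3*s^2/2 - 9*s/8 + 7/8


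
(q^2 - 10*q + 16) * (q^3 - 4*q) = q^5 - 10*q^4 + 12*q^3 + 40*q^2 - 64*q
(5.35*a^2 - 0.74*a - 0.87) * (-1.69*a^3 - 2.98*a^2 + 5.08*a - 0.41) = -9.0415*a^5 - 14.6924*a^4 + 30.8535*a^3 - 3.3601*a^2 - 4.1162*a + 0.3567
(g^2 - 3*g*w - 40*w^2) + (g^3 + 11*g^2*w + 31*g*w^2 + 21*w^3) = g^3 + 11*g^2*w + g^2 + 31*g*w^2 - 3*g*w + 21*w^3 - 40*w^2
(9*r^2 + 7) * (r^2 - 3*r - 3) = 9*r^4 - 27*r^3 - 20*r^2 - 21*r - 21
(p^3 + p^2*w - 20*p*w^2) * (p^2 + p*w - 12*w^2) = p^5 + 2*p^4*w - 31*p^3*w^2 - 32*p^2*w^3 + 240*p*w^4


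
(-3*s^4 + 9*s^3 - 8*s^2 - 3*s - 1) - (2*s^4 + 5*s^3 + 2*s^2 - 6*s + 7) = -5*s^4 + 4*s^3 - 10*s^2 + 3*s - 8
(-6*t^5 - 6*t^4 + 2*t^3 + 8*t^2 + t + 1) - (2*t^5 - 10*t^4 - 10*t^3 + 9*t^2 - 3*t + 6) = -8*t^5 + 4*t^4 + 12*t^3 - t^2 + 4*t - 5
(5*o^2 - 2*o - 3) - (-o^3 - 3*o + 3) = o^3 + 5*o^2 + o - 6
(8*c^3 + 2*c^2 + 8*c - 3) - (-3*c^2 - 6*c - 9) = 8*c^3 + 5*c^2 + 14*c + 6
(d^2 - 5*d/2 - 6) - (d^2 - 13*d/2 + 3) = 4*d - 9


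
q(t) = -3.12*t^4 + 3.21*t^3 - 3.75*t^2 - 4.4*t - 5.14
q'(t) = -12.48*t^3 + 9.63*t^2 - 7.5*t - 4.4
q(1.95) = -49.29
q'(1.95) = -74.94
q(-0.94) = -9.42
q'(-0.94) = 21.52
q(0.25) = -6.44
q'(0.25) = -5.87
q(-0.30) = -4.27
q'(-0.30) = -0.95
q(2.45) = -103.64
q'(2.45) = -148.50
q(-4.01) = -1061.52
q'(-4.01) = 985.25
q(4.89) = -1524.96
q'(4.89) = -1270.09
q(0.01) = -5.18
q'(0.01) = -4.47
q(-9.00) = -23079.70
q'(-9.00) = 9941.05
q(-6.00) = -4850.62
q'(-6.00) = 3082.96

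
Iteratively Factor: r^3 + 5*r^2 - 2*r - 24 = (r - 2)*(r^2 + 7*r + 12) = (r - 2)*(r + 4)*(r + 3)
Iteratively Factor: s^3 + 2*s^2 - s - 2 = (s + 2)*(s^2 - 1) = (s + 1)*(s + 2)*(s - 1)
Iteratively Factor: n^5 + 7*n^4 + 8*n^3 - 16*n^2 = (n)*(n^4 + 7*n^3 + 8*n^2 - 16*n) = n*(n + 4)*(n^3 + 3*n^2 - 4*n) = n^2*(n + 4)*(n^2 + 3*n - 4) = n^2*(n - 1)*(n + 4)*(n + 4)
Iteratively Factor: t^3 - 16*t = (t)*(t^2 - 16) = t*(t + 4)*(t - 4)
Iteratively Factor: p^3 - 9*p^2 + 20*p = (p - 4)*(p^2 - 5*p) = p*(p - 4)*(p - 5)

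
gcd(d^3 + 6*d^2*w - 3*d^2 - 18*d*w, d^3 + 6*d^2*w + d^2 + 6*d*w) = d^2 + 6*d*w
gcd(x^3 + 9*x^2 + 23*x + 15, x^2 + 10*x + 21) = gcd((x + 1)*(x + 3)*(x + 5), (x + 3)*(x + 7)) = x + 3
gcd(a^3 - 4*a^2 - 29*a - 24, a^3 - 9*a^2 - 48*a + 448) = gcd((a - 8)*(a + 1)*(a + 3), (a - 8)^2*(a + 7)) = a - 8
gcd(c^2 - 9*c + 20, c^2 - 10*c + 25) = c - 5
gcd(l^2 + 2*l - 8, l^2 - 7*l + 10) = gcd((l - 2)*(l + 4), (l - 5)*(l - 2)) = l - 2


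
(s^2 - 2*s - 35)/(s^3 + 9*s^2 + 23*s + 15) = (s - 7)/(s^2 + 4*s + 3)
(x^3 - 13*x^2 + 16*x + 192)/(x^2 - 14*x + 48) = (x^2 - 5*x - 24)/(x - 6)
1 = 1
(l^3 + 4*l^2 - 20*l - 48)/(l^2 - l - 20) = (-l^3 - 4*l^2 + 20*l + 48)/(-l^2 + l + 20)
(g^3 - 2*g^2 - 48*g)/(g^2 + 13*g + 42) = g*(g - 8)/(g + 7)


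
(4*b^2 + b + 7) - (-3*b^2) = 7*b^2 + b + 7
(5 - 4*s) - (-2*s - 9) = 14 - 2*s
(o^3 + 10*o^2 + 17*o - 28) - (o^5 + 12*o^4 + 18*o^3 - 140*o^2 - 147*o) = -o^5 - 12*o^4 - 17*o^3 + 150*o^2 + 164*o - 28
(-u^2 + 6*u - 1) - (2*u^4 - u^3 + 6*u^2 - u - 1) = -2*u^4 + u^3 - 7*u^2 + 7*u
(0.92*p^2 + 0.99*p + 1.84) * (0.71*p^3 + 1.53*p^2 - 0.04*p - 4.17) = 0.6532*p^5 + 2.1105*p^4 + 2.7843*p^3 - 1.0608*p^2 - 4.2019*p - 7.6728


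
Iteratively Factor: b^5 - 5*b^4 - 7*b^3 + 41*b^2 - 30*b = (b)*(b^4 - 5*b^3 - 7*b^2 + 41*b - 30) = b*(b + 3)*(b^3 - 8*b^2 + 17*b - 10) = b*(b - 5)*(b + 3)*(b^2 - 3*b + 2) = b*(b - 5)*(b - 1)*(b + 3)*(b - 2)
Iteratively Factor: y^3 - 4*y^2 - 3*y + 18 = (y - 3)*(y^2 - y - 6) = (y - 3)^2*(y + 2)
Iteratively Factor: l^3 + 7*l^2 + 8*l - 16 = (l + 4)*(l^2 + 3*l - 4) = (l + 4)^2*(l - 1)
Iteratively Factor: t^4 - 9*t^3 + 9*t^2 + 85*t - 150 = (t + 3)*(t^3 - 12*t^2 + 45*t - 50) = (t - 5)*(t + 3)*(t^2 - 7*t + 10) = (t - 5)^2*(t + 3)*(t - 2)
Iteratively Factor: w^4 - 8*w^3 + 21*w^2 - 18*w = (w - 2)*(w^3 - 6*w^2 + 9*w) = (w - 3)*(w - 2)*(w^2 - 3*w) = (w - 3)^2*(w - 2)*(w)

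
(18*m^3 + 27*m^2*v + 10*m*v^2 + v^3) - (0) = 18*m^3 + 27*m^2*v + 10*m*v^2 + v^3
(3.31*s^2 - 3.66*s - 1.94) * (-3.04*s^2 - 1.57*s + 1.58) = -10.0624*s^4 + 5.9297*s^3 + 16.8736*s^2 - 2.737*s - 3.0652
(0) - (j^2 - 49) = 49 - j^2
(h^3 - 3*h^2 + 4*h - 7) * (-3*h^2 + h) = -3*h^5 + 10*h^4 - 15*h^3 + 25*h^2 - 7*h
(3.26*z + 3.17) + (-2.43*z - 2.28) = 0.83*z + 0.89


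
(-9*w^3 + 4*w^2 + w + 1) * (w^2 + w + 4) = -9*w^5 - 5*w^4 - 31*w^3 + 18*w^2 + 5*w + 4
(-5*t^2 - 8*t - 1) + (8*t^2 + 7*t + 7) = 3*t^2 - t + 6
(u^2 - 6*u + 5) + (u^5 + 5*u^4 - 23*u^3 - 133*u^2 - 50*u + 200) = u^5 + 5*u^4 - 23*u^3 - 132*u^2 - 56*u + 205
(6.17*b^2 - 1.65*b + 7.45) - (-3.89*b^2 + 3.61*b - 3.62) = 10.06*b^2 - 5.26*b + 11.07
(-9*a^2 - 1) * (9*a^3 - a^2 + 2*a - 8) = -81*a^5 + 9*a^4 - 27*a^3 + 73*a^2 - 2*a + 8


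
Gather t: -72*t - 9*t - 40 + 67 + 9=36 - 81*t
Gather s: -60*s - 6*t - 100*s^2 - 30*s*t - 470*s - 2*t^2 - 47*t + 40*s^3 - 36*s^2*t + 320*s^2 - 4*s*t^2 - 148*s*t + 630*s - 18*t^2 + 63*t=40*s^3 + s^2*(220 - 36*t) + s*(-4*t^2 - 178*t + 100) - 20*t^2 + 10*t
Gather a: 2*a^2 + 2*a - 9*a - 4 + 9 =2*a^2 - 7*a + 5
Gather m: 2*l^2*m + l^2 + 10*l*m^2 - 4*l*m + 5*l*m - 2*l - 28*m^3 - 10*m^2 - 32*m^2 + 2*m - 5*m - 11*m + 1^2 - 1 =l^2 - 2*l - 28*m^3 + m^2*(10*l - 42) + m*(2*l^2 + l - 14)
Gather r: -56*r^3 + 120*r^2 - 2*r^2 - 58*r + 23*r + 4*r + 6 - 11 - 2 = -56*r^3 + 118*r^2 - 31*r - 7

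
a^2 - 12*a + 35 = (a - 7)*(a - 5)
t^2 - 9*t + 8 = (t - 8)*(t - 1)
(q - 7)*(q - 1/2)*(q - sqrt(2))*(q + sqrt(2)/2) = q^4 - 15*q^3/2 - sqrt(2)*q^3/2 + 5*q^2/2 + 15*sqrt(2)*q^2/4 - 7*sqrt(2)*q/4 + 15*q/2 - 7/2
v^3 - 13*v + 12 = (v - 3)*(v - 1)*(v + 4)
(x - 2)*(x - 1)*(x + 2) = x^3 - x^2 - 4*x + 4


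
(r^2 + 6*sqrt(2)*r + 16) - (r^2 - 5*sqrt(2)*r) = 11*sqrt(2)*r + 16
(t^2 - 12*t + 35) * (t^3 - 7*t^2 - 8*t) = t^5 - 19*t^4 + 111*t^3 - 149*t^2 - 280*t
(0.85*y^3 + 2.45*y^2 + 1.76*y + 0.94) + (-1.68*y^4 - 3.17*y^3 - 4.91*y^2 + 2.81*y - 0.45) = -1.68*y^4 - 2.32*y^3 - 2.46*y^2 + 4.57*y + 0.49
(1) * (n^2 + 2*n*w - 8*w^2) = n^2 + 2*n*w - 8*w^2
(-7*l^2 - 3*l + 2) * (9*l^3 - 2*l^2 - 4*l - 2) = -63*l^5 - 13*l^4 + 52*l^3 + 22*l^2 - 2*l - 4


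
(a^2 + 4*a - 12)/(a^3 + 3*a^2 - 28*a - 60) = (a - 2)/(a^2 - 3*a - 10)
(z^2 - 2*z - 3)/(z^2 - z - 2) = (z - 3)/(z - 2)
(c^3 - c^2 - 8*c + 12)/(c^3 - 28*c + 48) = (c^2 + c - 6)/(c^2 + 2*c - 24)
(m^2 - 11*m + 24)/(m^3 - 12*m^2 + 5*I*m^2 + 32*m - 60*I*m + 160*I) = (m - 3)/(m^2 + m*(-4 + 5*I) - 20*I)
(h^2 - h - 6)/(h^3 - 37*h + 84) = (h + 2)/(h^2 + 3*h - 28)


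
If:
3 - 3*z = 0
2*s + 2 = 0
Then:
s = -1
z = 1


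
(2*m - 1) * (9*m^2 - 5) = 18*m^3 - 9*m^2 - 10*m + 5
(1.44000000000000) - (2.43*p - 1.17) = 2.61 - 2.43*p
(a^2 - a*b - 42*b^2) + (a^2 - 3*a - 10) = 2*a^2 - a*b - 3*a - 42*b^2 - 10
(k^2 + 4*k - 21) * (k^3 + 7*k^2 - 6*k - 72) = k^5 + 11*k^4 + k^3 - 243*k^2 - 162*k + 1512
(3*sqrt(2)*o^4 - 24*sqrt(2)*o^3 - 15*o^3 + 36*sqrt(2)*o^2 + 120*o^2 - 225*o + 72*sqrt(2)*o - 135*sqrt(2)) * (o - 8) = 3*sqrt(2)*o^5 - 48*sqrt(2)*o^4 - 15*o^4 + 240*o^3 + 228*sqrt(2)*o^3 - 1185*o^2 - 216*sqrt(2)*o^2 - 711*sqrt(2)*o + 1800*o + 1080*sqrt(2)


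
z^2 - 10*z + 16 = (z - 8)*(z - 2)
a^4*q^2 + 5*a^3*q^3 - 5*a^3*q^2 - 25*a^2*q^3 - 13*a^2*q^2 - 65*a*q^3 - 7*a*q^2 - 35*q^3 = (a - 7)*(a + 5*q)*(a*q + q)^2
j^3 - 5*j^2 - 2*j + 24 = (j - 4)*(j - 3)*(j + 2)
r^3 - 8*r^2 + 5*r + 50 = (r - 5)^2*(r + 2)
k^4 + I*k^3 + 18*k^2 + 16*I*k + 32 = (k - 4*I)*(k - I)*(k + 2*I)*(k + 4*I)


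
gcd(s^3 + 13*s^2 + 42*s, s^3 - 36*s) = s^2 + 6*s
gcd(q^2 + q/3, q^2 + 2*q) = q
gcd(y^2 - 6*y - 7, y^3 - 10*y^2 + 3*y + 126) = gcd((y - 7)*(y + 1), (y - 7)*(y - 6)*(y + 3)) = y - 7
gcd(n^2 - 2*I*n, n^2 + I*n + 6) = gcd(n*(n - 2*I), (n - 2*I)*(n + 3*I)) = n - 2*I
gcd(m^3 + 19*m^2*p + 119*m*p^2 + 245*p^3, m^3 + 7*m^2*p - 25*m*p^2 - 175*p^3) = m^2 + 12*m*p + 35*p^2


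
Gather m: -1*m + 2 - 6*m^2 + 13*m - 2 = -6*m^2 + 12*m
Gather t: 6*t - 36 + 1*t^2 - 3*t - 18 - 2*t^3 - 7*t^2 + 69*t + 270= -2*t^3 - 6*t^2 + 72*t + 216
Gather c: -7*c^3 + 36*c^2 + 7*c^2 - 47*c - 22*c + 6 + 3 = -7*c^3 + 43*c^2 - 69*c + 9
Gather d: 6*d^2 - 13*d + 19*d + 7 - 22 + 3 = 6*d^2 + 6*d - 12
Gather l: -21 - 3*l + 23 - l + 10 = 12 - 4*l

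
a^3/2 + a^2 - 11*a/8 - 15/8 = (a/2 + 1/2)*(a - 3/2)*(a + 5/2)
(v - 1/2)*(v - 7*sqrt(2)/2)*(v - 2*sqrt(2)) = v^3 - 11*sqrt(2)*v^2/2 - v^2/2 + 11*sqrt(2)*v/4 + 14*v - 7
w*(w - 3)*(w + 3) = w^3 - 9*w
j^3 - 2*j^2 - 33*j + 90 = (j - 5)*(j - 3)*(j + 6)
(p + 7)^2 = p^2 + 14*p + 49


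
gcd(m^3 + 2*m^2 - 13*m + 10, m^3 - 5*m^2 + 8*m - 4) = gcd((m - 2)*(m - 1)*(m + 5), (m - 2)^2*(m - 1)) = m^2 - 3*m + 2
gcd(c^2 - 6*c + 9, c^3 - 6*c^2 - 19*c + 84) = c - 3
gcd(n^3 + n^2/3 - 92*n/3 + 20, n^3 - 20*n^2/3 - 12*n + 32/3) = n - 2/3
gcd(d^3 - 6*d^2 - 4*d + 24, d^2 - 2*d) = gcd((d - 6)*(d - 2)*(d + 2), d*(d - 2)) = d - 2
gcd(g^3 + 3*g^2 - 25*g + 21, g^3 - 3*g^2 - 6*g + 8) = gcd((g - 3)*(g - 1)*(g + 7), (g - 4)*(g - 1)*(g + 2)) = g - 1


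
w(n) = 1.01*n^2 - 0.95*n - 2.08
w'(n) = 2.02*n - 0.95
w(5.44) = 22.64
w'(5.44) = 10.04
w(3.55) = 7.28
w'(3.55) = 6.22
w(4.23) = 11.97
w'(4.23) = 7.59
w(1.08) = -1.93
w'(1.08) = 1.23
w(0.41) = -2.30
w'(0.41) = -0.12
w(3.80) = 8.89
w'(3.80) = 6.73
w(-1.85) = 3.13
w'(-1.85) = -4.69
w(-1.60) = 2.03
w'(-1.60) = -4.18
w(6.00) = 28.58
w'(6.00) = 11.17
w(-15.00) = 239.42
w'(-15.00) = -31.25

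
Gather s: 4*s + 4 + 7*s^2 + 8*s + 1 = 7*s^2 + 12*s + 5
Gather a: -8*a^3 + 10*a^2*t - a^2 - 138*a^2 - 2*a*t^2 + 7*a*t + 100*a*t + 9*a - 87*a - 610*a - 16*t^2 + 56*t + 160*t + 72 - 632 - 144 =-8*a^3 + a^2*(10*t - 139) + a*(-2*t^2 + 107*t - 688) - 16*t^2 + 216*t - 704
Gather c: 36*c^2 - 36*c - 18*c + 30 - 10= 36*c^2 - 54*c + 20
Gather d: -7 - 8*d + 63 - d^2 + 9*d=-d^2 + d + 56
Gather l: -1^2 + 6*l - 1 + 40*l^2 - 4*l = 40*l^2 + 2*l - 2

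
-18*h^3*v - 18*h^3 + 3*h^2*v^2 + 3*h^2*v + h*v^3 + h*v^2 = (-3*h + v)*(6*h + v)*(h*v + h)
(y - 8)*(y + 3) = y^2 - 5*y - 24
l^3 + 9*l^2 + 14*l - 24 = (l - 1)*(l + 4)*(l + 6)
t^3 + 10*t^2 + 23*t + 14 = (t + 1)*(t + 2)*(t + 7)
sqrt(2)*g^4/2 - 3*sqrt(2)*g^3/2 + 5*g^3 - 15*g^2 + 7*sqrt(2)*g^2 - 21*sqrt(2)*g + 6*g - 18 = (g - 3)*(g + sqrt(2))*(g + 3*sqrt(2))*(sqrt(2)*g/2 + 1)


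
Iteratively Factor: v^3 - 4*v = (v - 2)*(v^2 + 2*v) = (v - 2)*(v + 2)*(v)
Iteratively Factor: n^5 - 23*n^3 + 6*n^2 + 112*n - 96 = (n - 1)*(n^4 + n^3 - 22*n^2 - 16*n + 96) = (n - 1)*(n + 4)*(n^3 - 3*n^2 - 10*n + 24) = (n - 2)*(n - 1)*(n + 4)*(n^2 - n - 12) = (n - 2)*(n - 1)*(n + 3)*(n + 4)*(n - 4)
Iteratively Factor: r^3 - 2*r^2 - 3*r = (r + 1)*(r^2 - 3*r) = r*(r + 1)*(r - 3)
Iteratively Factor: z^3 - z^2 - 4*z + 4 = (z - 1)*(z^2 - 4) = (z - 2)*(z - 1)*(z + 2)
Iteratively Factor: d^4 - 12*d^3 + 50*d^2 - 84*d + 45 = (d - 3)*(d^3 - 9*d^2 + 23*d - 15) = (d - 3)^2*(d^2 - 6*d + 5) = (d - 3)^2*(d - 1)*(d - 5)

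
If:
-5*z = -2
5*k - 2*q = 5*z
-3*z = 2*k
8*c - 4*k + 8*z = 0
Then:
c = -7/10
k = -3/5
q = -5/2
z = 2/5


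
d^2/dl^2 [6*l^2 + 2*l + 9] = 12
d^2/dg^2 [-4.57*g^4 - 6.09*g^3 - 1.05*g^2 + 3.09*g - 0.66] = -54.84*g^2 - 36.54*g - 2.1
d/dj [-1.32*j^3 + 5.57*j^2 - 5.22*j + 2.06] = -3.96*j^2 + 11.14*j - 5.22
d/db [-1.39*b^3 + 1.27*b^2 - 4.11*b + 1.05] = -4.17*b^2 + 2.54*b - 4.11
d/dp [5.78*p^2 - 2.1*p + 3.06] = 11.56*p - 2.1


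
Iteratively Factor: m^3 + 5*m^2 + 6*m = (m + 2)*(m^2 + 3*m) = (m + 2)*(m + 3)*(m)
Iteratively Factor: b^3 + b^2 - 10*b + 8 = (b - 2)*(b^2 + 3*b - 4) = (b - 2)*(b + 4)*(b - 1)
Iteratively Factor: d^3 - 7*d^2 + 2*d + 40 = (d - 5)*(d^2 - 2*d - 8) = (d - 5)*(d - 4)*(d + 2)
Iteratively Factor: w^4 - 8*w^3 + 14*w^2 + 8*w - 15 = (w + 1)*(w^3 - 9*w^2 + 23*w - 15) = (w - 3)*(w + 1)*(w^2 - 6*w + 5) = (w - 5)*(w - 3)*(w + 1)*(w - 1)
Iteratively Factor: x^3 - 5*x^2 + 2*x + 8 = (x - 4)*(x^2 - x - 2) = (x - 4)*(x - 2)*(x + 1)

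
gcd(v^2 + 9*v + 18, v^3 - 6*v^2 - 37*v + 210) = v + 6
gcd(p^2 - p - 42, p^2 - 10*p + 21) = p - 7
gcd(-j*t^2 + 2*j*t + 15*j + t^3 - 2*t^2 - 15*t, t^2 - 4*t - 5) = t - 5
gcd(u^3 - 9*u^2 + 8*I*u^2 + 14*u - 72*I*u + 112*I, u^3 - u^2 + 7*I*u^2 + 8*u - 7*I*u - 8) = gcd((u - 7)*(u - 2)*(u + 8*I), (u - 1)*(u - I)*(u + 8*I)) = u + 8*I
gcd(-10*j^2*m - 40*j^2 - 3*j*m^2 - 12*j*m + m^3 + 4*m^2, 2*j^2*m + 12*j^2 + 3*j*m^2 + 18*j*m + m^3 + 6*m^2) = 2*j + m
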